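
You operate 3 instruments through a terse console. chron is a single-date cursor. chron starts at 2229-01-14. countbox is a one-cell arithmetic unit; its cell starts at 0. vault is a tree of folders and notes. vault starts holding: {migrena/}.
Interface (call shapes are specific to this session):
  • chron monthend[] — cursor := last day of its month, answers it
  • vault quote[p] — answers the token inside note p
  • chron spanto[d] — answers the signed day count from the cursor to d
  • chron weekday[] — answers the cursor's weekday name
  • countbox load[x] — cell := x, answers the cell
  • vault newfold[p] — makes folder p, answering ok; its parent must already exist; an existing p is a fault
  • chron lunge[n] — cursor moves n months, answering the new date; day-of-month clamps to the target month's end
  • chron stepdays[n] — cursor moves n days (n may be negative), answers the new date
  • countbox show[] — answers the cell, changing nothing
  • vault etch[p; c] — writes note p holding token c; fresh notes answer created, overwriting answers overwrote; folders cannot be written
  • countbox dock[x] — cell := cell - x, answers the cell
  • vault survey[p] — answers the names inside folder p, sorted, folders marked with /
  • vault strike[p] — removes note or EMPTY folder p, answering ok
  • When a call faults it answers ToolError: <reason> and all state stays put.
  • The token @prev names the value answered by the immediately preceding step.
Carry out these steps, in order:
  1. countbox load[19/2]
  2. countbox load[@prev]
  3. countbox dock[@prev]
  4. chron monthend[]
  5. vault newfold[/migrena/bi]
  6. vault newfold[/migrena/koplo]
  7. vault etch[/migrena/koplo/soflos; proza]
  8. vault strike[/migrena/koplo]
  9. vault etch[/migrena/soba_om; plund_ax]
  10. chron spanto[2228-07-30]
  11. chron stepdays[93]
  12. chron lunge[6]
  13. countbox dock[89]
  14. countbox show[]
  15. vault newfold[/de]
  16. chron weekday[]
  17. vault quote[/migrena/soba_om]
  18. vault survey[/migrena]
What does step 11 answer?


Answer: 2229-05-04

Derivation:
Act: countbox load[x: 19/2]
Obs: 19/2
Act: countbox load[x: @prev]
Obs: 19/2
Act: countbox dock[x: @prev]
Obs: 0
Act: chron monthend[]
Obs: 2229-01-31
Act: vault newfold[p: /migrena/bi]
Obs: ok
Act: vault newfold[p: /migrena/koplo]
Obs: ok
Act: vault etch[p: /migrena/koplo/soflos; c: proza]
Obs: created
Act: vault strike[p: /migrena/koplo]
Obs: ToolError: not empty
Act: vault etch[p: /migrena/soba_om; c: plund_ax]
Obs: created
Act: chron spanto[d: 2228-07-30]
Obs: -185
Act: chron stepdays[n: 93]
Obs: 2229-05-04
Act: chron lunge[n: 6]
Obs: 2229-11-04
Act: countbox dock[x: 89]
Obs: -89
Act: countbox show[]
Obs: -89
Act: vault newfold[p: /de]
Obs: ok
Act: chron weekday[]
Obs: Wednesday
Act: vault quote[p: /migrena/soba_om]
Obs: plund_ax
Act: vault survey[p: /migrena]
Obs: [bi/, koplo/, soba_om]


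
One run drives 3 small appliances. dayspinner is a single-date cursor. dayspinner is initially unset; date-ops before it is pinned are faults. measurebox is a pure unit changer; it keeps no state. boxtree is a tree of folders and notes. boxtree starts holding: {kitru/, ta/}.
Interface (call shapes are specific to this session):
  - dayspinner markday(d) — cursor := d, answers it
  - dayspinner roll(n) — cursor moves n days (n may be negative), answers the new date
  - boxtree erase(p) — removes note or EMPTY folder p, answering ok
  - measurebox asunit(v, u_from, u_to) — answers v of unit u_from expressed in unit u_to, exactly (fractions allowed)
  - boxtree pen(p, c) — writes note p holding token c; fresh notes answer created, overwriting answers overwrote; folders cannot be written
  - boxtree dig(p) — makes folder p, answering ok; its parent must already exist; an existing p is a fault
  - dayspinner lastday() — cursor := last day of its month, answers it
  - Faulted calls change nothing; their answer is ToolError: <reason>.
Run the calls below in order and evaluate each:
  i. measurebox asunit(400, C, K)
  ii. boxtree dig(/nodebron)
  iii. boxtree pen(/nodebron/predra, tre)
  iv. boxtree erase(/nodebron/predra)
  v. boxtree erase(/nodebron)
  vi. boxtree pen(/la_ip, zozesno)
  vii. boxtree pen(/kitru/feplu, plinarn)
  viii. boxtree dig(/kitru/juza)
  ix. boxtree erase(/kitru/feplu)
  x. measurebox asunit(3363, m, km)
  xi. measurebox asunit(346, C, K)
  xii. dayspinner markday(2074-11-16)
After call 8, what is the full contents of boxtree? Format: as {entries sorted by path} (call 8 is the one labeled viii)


Answer: {kitru/, kitru/feplu=plinarn, kitru/juza/, la_ip=zozesno, ta/}

Derivation:
# 1. measurebox asunit(v='400', u_from='C', u_to='K') => 13463/20
# 2. boxtree dig(p='/nodebron') => ok
# 3. boxtree pen(p='/nodebron/predra', c='tre') => created
# 4. boxtree erase(p='/nodebron/predra') => ok
# 5. boxtree erase(p='/nodebron') => ok
# 6. boxtree pen(p='/la_ip', c='zozesno') => created
# 7. boxtree pen(p='/kitru/feplu', c='plinarn') => created
# 8. boxtree dig(p='/kitru/juza') => ok
# 9. boxtree erase(p='/kitru/feplu') => ok
# 10. measurebox asunit(v='3363', u_from='m', u_to='km') => 3363/1000
# 11. measurebox asunit(v='346', u_from='C', u_to='K') => 12383/20
# 12. dayspinner markday(d='2074-11-16') => 2074-11-16


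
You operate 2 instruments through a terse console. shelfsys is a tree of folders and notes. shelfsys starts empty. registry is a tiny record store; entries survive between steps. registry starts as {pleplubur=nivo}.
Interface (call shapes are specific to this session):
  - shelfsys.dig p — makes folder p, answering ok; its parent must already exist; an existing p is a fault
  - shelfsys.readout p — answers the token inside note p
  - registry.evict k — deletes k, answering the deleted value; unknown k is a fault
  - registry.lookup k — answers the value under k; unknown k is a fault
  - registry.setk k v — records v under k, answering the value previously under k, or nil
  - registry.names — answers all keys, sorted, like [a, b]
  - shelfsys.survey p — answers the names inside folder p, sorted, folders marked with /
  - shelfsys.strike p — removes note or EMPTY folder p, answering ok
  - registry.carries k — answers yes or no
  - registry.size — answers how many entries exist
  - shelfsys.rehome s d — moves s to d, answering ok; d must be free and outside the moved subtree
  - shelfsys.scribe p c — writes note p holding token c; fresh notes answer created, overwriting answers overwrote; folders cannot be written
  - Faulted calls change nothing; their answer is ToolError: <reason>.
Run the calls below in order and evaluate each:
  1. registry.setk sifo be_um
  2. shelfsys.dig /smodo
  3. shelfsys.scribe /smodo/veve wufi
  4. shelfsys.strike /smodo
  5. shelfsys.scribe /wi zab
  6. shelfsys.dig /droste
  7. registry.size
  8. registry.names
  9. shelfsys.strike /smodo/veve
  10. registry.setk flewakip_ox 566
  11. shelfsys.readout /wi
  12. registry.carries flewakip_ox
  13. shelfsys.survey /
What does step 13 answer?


Answer: [droste/, smodo/, wi]

Derivation:
;; 1. setk(k=sifo, v=be_um) => nil
;; 2. dig(p=/smodo) => ok
;; 3. scribe(p=/smodo/veve, c=wufi) => created
;; 4. strike(p=/smodo) => ToolError: not empty
;; 5. scribe(p=/wi, c=zab) => created
;; 6. dig(p=/droste) => ok
;; 7. size() => 2
;; 8. names() => [pleplubur, sifo]
;; 9. strike(p=/smodo/veve) => ok
;; 10. setk(k=flewakip_ox, v=566) => nil
;; 11. readout(p=/wi) => zab
;; 12. carries(k=flewakip_ox) => yes
;; 13. survey(p=/) => [droste/, smodo/, wi]


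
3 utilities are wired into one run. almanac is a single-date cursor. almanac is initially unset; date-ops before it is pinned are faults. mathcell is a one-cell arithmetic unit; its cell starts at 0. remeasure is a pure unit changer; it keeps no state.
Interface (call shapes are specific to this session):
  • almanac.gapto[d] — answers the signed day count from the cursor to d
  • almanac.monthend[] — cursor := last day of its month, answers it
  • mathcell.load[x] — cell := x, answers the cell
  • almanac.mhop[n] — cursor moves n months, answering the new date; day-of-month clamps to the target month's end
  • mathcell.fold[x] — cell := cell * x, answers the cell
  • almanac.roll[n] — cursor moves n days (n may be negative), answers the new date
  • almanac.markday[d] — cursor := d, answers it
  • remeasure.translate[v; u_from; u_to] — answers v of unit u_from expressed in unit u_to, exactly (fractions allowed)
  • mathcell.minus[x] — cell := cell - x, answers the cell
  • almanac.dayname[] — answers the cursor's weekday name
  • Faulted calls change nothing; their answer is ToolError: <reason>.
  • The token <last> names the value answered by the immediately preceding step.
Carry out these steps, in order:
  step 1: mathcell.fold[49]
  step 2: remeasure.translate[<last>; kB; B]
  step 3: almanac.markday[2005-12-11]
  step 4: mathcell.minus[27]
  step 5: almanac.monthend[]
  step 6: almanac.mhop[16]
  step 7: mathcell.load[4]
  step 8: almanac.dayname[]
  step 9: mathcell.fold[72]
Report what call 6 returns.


Answer: 2007-04-30

Derivation:
% fold 49
[out] 0
% translate <last> kB B
[out] 0
% markday 2005-12-11
[out] 2005-12-11
% minus 27
[out] -27
% monthend
[out] 2005-12-31
% mhop 16
[out] 2007-04-30
% load 4
[out] 4
% dayname
[out] Monday
% fold 72
[out] 288


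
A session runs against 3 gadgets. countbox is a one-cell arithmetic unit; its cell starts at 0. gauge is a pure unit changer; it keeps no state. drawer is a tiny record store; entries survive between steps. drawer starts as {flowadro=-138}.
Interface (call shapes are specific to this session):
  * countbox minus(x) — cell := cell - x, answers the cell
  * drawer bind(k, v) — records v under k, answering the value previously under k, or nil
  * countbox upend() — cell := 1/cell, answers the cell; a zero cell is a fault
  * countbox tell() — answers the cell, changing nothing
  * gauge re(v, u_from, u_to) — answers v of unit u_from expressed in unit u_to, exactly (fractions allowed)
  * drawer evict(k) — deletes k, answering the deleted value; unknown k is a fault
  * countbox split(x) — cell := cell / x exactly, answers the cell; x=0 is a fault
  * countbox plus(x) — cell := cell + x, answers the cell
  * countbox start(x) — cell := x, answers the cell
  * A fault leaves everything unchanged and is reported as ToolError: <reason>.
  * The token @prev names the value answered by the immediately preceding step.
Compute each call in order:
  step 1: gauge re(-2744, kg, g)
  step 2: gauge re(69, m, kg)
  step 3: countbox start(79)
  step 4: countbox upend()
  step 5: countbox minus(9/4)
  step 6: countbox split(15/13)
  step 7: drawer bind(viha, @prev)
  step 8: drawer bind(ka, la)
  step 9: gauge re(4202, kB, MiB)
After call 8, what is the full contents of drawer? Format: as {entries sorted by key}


Answer: {flowadro=-138, ka=la, viha=-9191/4740}

Derivation:
I invoke gauge re(-2744, kg, g), and observe -2744000.
I try gauge re(69, m, kg), giving ToolError: incompatible units.
I call countbox start(79), → 79.
Now I run countbox upend(), yielding 1/79.
Then countbox minus(9/4), → -707/316.
Calling countbox split(15/13), → -9191/4740.
Now I run drawer bind(viha, @prev), which returns nil.
Using drawer bind(ka, la), and get nil.
Using gauge re(4202, kB, MiB), which returns 262625/65536.


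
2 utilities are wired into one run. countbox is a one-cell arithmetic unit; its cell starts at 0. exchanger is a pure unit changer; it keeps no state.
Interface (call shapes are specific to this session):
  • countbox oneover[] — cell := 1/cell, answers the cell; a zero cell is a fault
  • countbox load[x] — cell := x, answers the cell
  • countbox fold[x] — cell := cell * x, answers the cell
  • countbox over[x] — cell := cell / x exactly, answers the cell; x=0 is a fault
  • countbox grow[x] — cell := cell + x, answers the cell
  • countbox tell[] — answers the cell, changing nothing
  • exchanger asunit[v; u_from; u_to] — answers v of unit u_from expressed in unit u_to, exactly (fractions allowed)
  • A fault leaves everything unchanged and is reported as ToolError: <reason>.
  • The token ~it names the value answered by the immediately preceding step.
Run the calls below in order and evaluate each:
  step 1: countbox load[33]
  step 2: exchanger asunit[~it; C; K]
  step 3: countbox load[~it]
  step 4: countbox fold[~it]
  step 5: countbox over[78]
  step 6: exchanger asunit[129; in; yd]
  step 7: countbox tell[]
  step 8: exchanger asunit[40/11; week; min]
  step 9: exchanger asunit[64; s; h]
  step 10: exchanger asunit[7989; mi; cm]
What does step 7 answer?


Answer: 961311/800

Derivation:
-- countbox load(x→33) ~> 33
-- exchanger asunit(v→~it, u_from→C, u_to→K) ~> 6123/20
-- countbox load(x→~it) ~> 6123/20
-- countbox fold(x→~it) ~> 37491129/400
-- countbox over(x→78) ~> 961311/800
-- exchanger asunit(v→129, u_from→in, u_to→yd) ~> 43/12
-- countbox tell() ~> 961311/800
-- exchanger asunit(v→40/11, u_from→week, u_to→min) ~> 403200/11
-- exchanger asunit(v→64, u_from→s, u_to→h) ~> 4/225
-- exchanger asunit(v→7989, u_from→mi, u_to→cm) ~> 6428524608/5


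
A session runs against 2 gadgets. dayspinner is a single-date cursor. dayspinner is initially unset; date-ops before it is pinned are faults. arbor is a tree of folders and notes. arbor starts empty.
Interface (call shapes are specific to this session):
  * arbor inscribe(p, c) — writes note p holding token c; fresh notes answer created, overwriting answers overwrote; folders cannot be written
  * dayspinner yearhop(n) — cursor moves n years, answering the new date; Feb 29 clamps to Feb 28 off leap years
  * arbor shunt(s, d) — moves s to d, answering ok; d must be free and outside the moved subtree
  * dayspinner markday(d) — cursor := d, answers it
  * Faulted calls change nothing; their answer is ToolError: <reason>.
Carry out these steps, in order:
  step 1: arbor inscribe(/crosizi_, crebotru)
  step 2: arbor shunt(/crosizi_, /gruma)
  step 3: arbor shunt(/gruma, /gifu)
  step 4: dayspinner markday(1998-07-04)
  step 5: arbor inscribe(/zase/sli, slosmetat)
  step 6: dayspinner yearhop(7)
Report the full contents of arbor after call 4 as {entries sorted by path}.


Act: arbor inscribe[p: /crosizi_; c: crebotru]
Obs: created
Act: arbor shunt[s: /crosizi_; d: /gruma]
Obs: ok
Act: arbor shunt[s: /gruma; d: /gifu]
Obs: ok
Act: dayspinner markday[d: 1998-07-04]
Obs: 1998-07-04
Act: arbor inscribe[p: /zase/sli; c: slosmetat]
Obs: ToolError: no parent
Act: dayspinner yearhop[n: 7]
Obs: 2005-07-04

Answer: {gifu=crebotru}


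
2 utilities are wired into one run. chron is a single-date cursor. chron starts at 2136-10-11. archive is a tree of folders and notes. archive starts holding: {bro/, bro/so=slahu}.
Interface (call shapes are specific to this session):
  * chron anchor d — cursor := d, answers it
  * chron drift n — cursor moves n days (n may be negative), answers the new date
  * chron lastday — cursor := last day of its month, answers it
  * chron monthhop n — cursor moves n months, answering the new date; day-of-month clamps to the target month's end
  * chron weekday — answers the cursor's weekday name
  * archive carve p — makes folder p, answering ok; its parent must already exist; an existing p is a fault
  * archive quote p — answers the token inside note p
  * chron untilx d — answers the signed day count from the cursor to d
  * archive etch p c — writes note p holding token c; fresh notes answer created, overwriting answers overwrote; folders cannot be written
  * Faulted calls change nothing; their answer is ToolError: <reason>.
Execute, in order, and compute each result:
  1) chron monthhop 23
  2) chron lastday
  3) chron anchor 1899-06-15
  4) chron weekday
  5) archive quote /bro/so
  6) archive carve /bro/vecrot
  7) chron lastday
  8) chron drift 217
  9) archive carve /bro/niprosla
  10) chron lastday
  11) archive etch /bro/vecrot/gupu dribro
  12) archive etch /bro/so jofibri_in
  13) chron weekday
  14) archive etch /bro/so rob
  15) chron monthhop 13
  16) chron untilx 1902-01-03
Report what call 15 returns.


Answer: 1901-03-28

Derivation:
~$ chron monthhop 23
[out] 2138-09-11
~$ chron lastday
[out] 2138-09-30
~$ chron anchor 1899-06-15
[out] 1899-06-15
~$ chron weekday
[out] Thursday
~$ archive quote /bro/so
[out] slahu
~$ archive carve /bro/vecrot
[out] ok
~$ chron lastday
[out] 1899-06-30
~$ chron drift 217
[out] 1900-02-02
~$ archive carve /bro/niprosla
[out] ok
~$ chron lastday
[out] 1900-02-28
~$ archive etch /bro/vecrot/gupu dribro
[out] created
~$ archive etch /bro/so jofibri_in
[out] overwrote
~$ chron weekday
[out] Wednesday
~$ archive etch /bro/so rob
[out] overwrote
~$ chron monthhop 13
[out] 1901-03-28
~$ chron untilx 1902-01-03
[out] 281


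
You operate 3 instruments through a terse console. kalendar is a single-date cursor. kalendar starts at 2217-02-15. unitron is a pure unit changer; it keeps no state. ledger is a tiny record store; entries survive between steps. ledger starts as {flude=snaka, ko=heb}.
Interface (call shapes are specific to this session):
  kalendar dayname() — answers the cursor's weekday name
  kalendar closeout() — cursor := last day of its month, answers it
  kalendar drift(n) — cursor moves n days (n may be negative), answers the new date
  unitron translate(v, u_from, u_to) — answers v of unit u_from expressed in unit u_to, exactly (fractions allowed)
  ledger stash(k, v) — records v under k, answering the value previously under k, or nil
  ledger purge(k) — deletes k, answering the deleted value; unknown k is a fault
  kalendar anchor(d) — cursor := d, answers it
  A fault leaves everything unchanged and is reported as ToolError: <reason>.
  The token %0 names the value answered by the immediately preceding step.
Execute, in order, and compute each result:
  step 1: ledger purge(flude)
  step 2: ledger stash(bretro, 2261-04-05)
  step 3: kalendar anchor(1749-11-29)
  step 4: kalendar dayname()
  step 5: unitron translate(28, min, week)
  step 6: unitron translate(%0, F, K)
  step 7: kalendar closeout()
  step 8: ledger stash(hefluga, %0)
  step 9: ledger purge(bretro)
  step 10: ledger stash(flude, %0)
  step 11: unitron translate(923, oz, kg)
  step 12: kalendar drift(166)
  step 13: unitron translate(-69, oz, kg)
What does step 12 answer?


~$ ledger purge k=flude
  snaka
~$ ledger stash k=bretro v=2261-04-05
  nil
~$ kalendar anchor d=1749-11-29
  1749-11-29
~$ kalendar dayname
  Saturday
~$ unitron translate v=28 u_from=min u_to=week
  1/360
~$ unitron translate v=%0 u_from=F u_to=K
  827411/3240
~$ kalendar closeout
  1749-11-30
~$ ledger stash k=hefluga v=%0
  nil
~$ ledger purge k=bretro
  2261-04-05
~$ ledger stash k=flude v=%0
  nil
~$ unitron translate v=923 u_from=oz u_to=kg
  41866575751/1600000000
~$ kalendar drift n=166
  1750-05-15
~$ unitron translate v=-69 u_from=oz u_to=kg
  -3129787353/1600000000

Answer: 1750-05-15


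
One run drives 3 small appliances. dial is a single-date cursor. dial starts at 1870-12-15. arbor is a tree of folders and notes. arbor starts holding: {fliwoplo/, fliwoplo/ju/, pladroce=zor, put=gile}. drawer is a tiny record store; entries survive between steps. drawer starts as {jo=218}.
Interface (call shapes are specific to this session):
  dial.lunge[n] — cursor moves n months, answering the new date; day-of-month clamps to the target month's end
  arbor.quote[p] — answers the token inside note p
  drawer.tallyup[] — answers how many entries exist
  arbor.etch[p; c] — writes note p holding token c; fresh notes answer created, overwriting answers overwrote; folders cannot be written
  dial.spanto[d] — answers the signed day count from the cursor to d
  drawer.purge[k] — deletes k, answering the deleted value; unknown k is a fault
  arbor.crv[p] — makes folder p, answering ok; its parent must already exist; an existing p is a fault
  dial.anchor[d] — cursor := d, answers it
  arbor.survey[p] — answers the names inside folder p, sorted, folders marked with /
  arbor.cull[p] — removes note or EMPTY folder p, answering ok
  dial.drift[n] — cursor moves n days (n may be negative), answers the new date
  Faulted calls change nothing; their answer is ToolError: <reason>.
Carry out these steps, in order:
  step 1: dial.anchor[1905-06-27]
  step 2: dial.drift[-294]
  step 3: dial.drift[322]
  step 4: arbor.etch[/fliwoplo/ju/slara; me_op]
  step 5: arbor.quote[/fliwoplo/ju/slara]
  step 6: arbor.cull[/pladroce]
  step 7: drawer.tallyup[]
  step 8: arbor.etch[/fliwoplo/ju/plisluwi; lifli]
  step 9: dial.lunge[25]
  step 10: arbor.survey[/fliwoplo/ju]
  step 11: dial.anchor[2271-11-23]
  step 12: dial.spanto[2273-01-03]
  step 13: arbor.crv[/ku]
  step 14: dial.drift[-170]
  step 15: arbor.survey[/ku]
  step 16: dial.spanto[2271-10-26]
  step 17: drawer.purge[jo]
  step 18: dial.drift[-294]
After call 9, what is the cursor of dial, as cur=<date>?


Now I run anchor passing d='1905-06-27', giving 1905-06-27.
I call drift passing n='-294', and observe 1904-09-06.
Using drift passing n='322', and see 1905-07-25.
Next I call etch passing p='/fliwoplo/ju/slara', c='me_op', yielding created.
Invoking quote passing p='/fliwoplo/ju/slara', and see me_op.
I invoke cull passing p='/pladroce', yielding ok.
I call tallyup, giving 1.
Calling etch passing p='/fliwoplo/ju/plisluwi', c='lifli', yielding created.
Then lunge passing n='25': 1907-08-25.
I call survey passing p='/fliwoplo/ju', which returns [plisluwi, slara].
Invoking anchor passing d='2271-11-23', which returns 2271-11-23.
Calling spanto passing d='2273-01-03', and get 407.
I run crv passing p='/ku': ok.
Invoking drift passing n='-170', — result: 2271-06-06.
I use survey passing p='/ku', and see [].
Then spanto passing d='2271-10-26', and observe 142.
I use purge passing k='jo', yielding 218.
I invoke drift passing n='-294', and see 2270-08-16.

Answer: cur=1907-08-25


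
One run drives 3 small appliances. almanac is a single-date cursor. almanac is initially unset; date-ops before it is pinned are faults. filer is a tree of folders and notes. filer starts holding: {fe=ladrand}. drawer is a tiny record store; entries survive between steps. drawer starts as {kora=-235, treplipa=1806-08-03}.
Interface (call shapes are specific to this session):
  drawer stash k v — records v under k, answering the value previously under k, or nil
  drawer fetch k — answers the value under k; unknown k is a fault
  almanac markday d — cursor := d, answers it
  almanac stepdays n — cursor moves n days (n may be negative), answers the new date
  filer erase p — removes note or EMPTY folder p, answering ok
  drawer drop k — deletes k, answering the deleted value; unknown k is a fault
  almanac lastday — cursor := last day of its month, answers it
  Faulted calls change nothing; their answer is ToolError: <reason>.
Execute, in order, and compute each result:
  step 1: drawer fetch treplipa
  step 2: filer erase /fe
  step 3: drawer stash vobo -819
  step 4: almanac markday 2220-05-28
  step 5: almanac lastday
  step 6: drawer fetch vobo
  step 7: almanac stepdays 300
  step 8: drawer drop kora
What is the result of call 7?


Answer: 2221-03-27

Derivation:
// drawer fetch(k='treplipa') : 1806-08-03
// filer erase(p='/fe') : ok
// drawer stash(k='vobo', v='-819') : nil
// almanac markday(d='2220-05-28') : 2220-05-28
// almanac lastday() : 2220-05-31
// drawer fetch(k='vobo') : -819
// almanac stepdays(n='300') : 2221-03-27
// drawer drop(k='kora') : -235


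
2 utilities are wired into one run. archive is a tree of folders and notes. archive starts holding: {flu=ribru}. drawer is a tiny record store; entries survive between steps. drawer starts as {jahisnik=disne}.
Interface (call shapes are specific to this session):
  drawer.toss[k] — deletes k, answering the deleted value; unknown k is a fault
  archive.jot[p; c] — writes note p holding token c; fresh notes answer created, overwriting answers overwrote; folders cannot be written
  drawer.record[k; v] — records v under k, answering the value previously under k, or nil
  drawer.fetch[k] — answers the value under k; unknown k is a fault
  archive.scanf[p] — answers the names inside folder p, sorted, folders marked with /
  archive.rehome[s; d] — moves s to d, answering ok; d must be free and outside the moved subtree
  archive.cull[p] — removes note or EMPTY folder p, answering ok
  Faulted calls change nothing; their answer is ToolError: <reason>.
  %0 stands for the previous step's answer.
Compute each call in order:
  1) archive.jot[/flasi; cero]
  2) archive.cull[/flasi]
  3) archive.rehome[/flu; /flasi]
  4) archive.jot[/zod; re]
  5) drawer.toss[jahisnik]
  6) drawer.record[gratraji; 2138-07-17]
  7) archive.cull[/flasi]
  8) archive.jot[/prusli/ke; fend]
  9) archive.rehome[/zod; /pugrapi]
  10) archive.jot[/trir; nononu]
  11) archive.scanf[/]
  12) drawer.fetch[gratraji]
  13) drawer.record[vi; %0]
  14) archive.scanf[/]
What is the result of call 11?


Answer: [pugrapi, trir]

Derivation:
·→ archive.jot(p: /flasi, c: cero)
·← created
·→ archive.cull(p: /flasi)
·← ok
·→ archive.rehome(s: /flu, d: /flasi)
·← ok
·→ archive.jot(p: /zod, c: re)
·← created
·→ drawer.toss(k: jahisnik)
·← disne
·→ drawer.record(k: gratraji, v: 2138-07-17)
·← nil
·→ archive.cull(p: /flasi)
·← ok
·→ archive.jot(p: /prusli/ke, c: fend)
·← ToolError: no parent
·→ archive.rehome(s: /zod, d: /pugrapi)
·← ok
·→ archive.jot(p: /trir, c: nononu)
·← created
·→ archive.scanf(p: /)
·← [pugrapi, trir]
·→ drawer.fetch(k: gratraji)
·← 2138-07-17
·→ drawer.record(k: vi, v: %0)
·← nil
·→ archive.scanf(p: /)
·← [pugrapi, trir]


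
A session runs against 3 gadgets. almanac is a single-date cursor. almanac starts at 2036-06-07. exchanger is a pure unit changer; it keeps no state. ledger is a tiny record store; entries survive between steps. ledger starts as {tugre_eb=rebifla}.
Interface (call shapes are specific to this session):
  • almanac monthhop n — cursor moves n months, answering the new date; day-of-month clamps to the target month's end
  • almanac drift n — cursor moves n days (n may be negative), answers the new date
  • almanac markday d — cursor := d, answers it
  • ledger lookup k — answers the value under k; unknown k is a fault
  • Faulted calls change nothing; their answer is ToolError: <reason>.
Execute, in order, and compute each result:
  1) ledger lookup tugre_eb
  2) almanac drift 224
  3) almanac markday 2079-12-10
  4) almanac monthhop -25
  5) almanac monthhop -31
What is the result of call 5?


Answer: 2075-04-10

Derivation:
// 1. ledger lookup(tugre_eb) => rebifla
// 2. almanac drift(224) => 2037-01-17
// 3. almanac markday(2079-12-10) => 2079-12-10
// 4. almanac monthhop(-25) => 2077-11-10
// 5. almanac monthhop(-31) => 2075-04-10


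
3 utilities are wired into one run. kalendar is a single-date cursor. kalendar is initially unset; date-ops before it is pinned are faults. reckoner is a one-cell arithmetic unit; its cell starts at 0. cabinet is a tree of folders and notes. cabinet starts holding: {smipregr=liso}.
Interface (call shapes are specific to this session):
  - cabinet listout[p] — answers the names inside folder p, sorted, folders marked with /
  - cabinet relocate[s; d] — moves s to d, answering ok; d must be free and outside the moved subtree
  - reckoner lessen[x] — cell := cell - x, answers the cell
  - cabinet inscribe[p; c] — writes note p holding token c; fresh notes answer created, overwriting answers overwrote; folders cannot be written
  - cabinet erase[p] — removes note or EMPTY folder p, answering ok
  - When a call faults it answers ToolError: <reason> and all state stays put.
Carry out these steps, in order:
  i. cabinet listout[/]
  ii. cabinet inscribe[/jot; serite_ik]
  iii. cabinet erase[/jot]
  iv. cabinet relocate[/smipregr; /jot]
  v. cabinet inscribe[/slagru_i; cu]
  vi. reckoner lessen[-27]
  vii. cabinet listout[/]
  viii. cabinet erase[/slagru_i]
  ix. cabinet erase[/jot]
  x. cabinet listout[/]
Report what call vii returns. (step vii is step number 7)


-- 1. cabinet listout(/) : [smipregr]
-- 2. cabinet inscribe(/jot, serite_ik) : created
-- 3. cabinet erase(/jot) : ok
-- 4. cabinet relocate(/smipregr, /jot) : ok
-- 5. cabinet inscribe(/slagru_i, cu) : created
-- 6. reckoner lessen(-27) : 27
-- 7. cabinet listout(/) : [jot, slagru_i]
-- 8. cabinet erase(/slagru_i) : ok
-- 9. cabinet erase(/jot) : ok
-- 10. cabinet listout(/) : []

Answer: [jot, slagru_i]


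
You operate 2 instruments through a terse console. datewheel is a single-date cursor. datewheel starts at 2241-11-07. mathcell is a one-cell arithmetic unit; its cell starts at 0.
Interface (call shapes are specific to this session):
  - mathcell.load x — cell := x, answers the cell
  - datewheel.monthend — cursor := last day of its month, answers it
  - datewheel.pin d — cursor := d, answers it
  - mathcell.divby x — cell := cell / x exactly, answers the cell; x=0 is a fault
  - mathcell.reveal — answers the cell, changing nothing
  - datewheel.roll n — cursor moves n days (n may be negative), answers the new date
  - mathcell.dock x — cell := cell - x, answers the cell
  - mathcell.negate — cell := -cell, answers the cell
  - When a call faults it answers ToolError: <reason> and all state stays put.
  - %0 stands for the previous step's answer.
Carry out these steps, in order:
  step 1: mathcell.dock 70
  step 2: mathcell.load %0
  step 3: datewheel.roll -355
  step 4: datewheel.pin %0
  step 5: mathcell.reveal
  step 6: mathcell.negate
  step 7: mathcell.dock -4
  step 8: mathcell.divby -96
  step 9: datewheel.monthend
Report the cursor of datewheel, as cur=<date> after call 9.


Answer: cur=2240-11-30

Derivation:
! dock(x=70) : -70
! load(x=%0) : -70
! roll(n=-355) : 2240-11-17
! pin(d=%0) : 2240-11-17
! reveal() : -70
! negate() : 70
! dock(x=-4) : 74
! divby(x=-96) : -37/48
! monthend() : 2240-11-30


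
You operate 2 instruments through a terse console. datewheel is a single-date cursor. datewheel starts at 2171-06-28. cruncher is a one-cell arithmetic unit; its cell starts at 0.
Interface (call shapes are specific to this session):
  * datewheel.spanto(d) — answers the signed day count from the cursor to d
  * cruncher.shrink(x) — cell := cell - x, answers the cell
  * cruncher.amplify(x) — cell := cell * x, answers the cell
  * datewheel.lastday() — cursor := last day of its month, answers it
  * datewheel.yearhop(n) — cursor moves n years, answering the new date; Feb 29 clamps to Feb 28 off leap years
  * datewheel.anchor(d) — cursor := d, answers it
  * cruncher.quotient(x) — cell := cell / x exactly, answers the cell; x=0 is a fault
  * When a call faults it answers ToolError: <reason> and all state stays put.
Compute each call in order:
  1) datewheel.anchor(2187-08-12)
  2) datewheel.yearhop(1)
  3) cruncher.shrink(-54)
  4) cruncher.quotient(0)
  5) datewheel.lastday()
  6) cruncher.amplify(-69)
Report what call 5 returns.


Answer: 2188-08-31

Derivation:
// 1. anchor(d→2187-08-12) : 2187-08-12
// 2. yearhop(n→1) : 2188-08-12
// 3. shrink(x→-54) : 54
// 4. quotient(x→0) : ToolError: division by zero
// 5. lastday() : 2188-08-31
// 6. amplify(x→-69) : -3726


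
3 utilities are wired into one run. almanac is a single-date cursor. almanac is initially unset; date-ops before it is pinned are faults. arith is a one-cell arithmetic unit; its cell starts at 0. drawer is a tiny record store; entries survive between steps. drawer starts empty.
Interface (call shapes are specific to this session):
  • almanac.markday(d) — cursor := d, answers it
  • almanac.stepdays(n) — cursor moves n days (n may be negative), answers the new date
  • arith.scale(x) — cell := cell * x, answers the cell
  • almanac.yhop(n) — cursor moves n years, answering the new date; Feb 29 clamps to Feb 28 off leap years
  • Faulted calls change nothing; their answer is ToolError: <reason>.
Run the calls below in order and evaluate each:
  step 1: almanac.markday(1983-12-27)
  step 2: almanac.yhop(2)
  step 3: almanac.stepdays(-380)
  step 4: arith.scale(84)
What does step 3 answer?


// 1. almanac.markday(d=1983-12-27) -> 1983-12-27
// 2. almanac.yhop(n=2) -> 1985-12-27
// 3. almanac.stepdays(n=-380) -> 1984-12-12
// 4. arith.scale(x=84) -> 0

Answer: 1984-12-12


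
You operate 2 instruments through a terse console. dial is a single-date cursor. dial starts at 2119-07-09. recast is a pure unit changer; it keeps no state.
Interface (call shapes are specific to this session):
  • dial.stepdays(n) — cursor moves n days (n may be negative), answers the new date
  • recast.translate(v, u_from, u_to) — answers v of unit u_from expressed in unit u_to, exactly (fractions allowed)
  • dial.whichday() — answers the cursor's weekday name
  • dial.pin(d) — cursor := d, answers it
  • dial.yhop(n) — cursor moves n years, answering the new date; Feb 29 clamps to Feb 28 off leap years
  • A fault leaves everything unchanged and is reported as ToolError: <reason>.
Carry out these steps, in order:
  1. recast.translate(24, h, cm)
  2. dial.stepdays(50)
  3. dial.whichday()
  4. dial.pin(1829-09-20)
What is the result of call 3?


Answer: Monday

Derivation:
→ translate(v→24, u_from→h, u_to→cm)
← ToolError: incompatible units
→ stepdays(n→50)
← 2119-08-28
→ whichday()
← Monday
→ pin(d→1829-09-20)
← 1829-09-20


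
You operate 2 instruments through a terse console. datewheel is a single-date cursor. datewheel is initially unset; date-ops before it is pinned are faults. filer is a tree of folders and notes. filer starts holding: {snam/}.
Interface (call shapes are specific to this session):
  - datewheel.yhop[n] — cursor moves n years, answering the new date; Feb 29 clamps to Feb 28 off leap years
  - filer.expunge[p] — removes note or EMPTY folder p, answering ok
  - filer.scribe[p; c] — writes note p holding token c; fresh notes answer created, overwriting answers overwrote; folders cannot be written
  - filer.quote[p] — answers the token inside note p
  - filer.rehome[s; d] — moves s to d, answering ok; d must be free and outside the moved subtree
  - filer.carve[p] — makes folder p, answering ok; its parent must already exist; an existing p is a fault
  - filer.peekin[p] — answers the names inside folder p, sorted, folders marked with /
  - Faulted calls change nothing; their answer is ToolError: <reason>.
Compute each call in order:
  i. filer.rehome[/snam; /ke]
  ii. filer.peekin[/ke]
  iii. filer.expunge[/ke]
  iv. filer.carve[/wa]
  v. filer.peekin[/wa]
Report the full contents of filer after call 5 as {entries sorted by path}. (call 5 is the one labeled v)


→ filer.rehome(s='/snam', d='/ke')
← ok
→ filer.peekin(p='/ke')
← []
→ filer.expunge(p='/ke')
← ok
→ filer.carve(p='/wa')
← ok
→ filer.peekin(p='/wa')
← []

Answer: {wa/}


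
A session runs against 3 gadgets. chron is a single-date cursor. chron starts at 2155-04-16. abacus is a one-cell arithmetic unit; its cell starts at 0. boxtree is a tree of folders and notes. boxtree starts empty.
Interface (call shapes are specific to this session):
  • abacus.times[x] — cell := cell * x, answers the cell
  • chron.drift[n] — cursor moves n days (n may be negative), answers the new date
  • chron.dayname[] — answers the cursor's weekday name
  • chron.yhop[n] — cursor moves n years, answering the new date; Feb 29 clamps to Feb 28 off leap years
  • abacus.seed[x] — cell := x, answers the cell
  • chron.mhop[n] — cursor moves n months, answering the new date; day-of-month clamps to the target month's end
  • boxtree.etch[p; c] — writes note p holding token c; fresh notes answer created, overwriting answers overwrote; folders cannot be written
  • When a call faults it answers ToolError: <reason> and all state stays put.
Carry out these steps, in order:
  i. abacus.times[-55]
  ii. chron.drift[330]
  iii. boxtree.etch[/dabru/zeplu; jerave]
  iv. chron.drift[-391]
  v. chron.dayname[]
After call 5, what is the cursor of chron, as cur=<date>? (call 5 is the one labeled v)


==> abacus.times(-55)
<== 0
==> chron.drift(330)
<== 2156-03-11
==> boxtree.etch(/dabru/zeplu, jerave)
<== ToolError: no parent
==> chron.drift(-391)
<== 2155-02-14
==> chron.dayname()
<== Friday

Answer: cur=2155-02-14


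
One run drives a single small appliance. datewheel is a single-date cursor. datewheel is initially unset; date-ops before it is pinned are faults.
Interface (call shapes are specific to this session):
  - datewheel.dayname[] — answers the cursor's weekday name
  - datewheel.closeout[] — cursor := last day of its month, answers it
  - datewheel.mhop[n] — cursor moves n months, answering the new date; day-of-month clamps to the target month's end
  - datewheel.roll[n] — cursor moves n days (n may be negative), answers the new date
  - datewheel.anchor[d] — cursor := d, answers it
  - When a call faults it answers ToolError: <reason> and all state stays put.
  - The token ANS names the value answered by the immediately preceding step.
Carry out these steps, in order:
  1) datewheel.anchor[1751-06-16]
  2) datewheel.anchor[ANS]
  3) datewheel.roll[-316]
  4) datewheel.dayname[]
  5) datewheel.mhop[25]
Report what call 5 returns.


Answer: 1752-09-04

Derivation:
I run datewheel.anchor with d='1751-06-16', and see 1751-06-16.
Then datewheel.anchor with d='ANS', which returns 1751-06-16.
I call datewheel.roll with n='-316', and see 1750-08-04.
I invoke datewheel.dayname: Tuesday.
Now I run datewheel.mhop with n='25', yielding 1752-09-04.


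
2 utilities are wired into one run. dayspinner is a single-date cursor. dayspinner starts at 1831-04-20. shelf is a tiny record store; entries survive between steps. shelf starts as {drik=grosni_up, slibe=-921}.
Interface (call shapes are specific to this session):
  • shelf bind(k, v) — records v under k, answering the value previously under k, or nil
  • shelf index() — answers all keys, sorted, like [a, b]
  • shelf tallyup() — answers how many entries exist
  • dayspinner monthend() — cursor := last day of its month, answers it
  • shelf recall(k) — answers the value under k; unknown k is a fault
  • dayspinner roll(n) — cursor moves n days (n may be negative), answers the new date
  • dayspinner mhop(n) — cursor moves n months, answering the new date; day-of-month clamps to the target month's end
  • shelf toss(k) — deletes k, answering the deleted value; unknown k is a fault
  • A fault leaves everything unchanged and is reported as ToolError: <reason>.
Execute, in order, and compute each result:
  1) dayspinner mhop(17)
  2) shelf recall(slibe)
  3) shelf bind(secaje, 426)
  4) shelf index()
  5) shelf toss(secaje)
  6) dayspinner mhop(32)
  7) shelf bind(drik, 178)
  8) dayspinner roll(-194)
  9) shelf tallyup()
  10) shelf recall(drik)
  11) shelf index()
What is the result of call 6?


Answer: 1835-05-20

Derivation:
→ dayspinner mhop(n=17)
← 1832-09-20
→ shelf recall(k=slibe)
← -921
→ shelf bind(k=secaje, v=426)
← nil
→ shelf index()
← [drik, secaje, slibe]
→ shelf toss(k=secaje)
← 426
→ dayspinner mhop(n=32)
← 1835-05-20
→ shelf bind(k=drik, v=178)
← grosni_up
→ dayspinner roll(n=-194)
← 1834-11-07
→ shelf tallyup()
← 2
→ shelf recall(k=drik)
← 178
→ shelf index()
← [drik, slibe]


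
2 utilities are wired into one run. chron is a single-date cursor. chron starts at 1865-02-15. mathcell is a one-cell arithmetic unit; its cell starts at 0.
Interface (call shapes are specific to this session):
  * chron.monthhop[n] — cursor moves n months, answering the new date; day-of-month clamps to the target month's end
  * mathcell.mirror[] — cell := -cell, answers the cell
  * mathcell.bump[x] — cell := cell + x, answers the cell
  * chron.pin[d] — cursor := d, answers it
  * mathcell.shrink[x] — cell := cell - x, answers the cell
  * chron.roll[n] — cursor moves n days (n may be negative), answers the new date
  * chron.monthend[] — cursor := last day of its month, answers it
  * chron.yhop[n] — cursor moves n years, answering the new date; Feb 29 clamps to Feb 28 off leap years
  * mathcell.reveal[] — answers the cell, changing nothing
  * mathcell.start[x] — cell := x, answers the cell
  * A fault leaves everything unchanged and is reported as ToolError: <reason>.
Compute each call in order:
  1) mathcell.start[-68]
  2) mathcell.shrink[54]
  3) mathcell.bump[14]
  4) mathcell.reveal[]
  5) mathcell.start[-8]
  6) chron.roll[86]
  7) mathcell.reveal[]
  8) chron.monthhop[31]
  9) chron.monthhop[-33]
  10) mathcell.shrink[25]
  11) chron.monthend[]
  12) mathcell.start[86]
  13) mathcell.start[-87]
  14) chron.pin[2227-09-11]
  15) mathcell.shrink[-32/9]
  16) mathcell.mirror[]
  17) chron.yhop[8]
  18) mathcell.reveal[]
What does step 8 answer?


Answer: 1867-12-12

Derivation:
>>> mathcell.start x→-68
[out] -68
>>> mathcell.shrink x→54
[out] -122
>>> mathcell.bump x→14
[out] -108
>>> mathcell.reveal
[out] -108
>>> mathcell.start x→-8
[out] -8
>>> chron.roll n→86
[out] 1865-05-12
>>> mathcell.reveal
[out] -8
>>> chron.monthhop n→31
[out] 1867-12-12
>>> chron.monthhop n→-33
[out] 1865-03-12
>>> mathcell.shrink x→25
[out] -33
>>> chron.monthend
[out] 1865-03-31
>>> mathcell.start x→86
[out] 86
>>> mathcell.start x→-87
[out] -87
>>> chron.pin d→2227-09-11
[out] 2227-09-11
>>> mathcell.shrink x→-32/9
[out] -751/9
>>> mathcell.mirror
[out] 751/9
>>> chron.yhop n→8
[out] 2235-09-11
>>> mathcell.reveal
[out] 751/9
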